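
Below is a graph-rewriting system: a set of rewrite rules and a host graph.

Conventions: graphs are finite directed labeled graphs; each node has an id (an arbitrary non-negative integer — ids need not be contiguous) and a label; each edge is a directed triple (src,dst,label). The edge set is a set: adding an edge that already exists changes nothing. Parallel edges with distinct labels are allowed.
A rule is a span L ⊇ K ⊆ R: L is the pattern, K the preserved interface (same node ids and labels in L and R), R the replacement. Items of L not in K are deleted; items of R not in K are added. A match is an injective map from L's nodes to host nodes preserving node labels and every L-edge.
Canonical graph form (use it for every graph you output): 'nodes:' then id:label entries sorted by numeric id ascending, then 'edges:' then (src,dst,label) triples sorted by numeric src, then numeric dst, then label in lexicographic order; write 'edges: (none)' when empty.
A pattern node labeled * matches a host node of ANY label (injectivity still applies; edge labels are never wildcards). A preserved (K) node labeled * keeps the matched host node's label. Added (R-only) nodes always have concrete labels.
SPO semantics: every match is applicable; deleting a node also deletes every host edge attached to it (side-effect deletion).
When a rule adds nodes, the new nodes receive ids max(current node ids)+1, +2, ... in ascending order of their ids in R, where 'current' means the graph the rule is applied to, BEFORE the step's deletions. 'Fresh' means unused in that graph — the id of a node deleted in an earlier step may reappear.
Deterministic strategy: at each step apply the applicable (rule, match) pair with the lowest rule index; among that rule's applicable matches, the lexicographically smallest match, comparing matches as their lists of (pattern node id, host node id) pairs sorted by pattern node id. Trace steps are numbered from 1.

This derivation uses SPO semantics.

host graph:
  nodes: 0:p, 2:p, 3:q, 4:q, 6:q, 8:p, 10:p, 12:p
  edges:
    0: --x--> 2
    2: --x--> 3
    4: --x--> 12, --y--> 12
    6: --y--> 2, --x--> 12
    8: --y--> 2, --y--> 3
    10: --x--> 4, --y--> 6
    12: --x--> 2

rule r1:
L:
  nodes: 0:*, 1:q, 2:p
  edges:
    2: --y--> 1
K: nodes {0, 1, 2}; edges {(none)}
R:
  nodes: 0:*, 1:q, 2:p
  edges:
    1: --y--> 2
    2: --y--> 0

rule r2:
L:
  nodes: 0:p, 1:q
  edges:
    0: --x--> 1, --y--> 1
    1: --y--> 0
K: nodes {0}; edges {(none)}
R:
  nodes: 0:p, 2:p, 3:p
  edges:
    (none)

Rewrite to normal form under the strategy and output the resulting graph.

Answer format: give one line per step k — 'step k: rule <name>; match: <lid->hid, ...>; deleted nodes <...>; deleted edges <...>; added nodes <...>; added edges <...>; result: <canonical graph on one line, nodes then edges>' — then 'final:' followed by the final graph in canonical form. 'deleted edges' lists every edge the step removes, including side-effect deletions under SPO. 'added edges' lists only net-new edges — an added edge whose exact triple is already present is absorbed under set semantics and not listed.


step 1: rule r1; match: 0->0, 1->3, 2->8; deleted nodes (none); deleted edges (8,3,y); added nodes (none); added edges (3,8,y); (8,0,y); result: nodes: 0:p, 2:p, 3:q, 4:q, 6:q, 8:p, 10:p, 12:p edges: (0,2,x); (2,3,x); (3,8,y); (4,12,x); (4,12,y); (6,2,y); (6,12,x); (8,0,y); (8,2,y); (10,4,x); (10,6,y); (12,2,x)
step 2: rule r1; match: 0->0, 1->6, 2->10; deleted nodes (none); deleted edges (10,6,y); added nodes (none); added edges (6,10,y); (10,0,y); result: nodes: 0:p, 2:p, 3:q, 4:q, 6:q, 8:p, 10:p, 12:p edges: (0,2,x); (2,3,x); (3,8,y); (4,12,x); (4,12,y); (6,2,y); (6,10,y); (6,12,x); (8,0,y); (8,2,y); (10,0,y); (10,4,x); (12,2,x)
final:
nodes: 0:p, 2:p, 3:q, 4:q, 6:q, 8:p, 10:p, 12:p
edges: (0,2,x); (2,3,x); (3,8,y); (4,12,x); (4,12,y); (6,2,y); (6,10,y); (6,12,x); (8,0,y); (8,2,y); (10,0,y); (10,4,x); (12,2,x)


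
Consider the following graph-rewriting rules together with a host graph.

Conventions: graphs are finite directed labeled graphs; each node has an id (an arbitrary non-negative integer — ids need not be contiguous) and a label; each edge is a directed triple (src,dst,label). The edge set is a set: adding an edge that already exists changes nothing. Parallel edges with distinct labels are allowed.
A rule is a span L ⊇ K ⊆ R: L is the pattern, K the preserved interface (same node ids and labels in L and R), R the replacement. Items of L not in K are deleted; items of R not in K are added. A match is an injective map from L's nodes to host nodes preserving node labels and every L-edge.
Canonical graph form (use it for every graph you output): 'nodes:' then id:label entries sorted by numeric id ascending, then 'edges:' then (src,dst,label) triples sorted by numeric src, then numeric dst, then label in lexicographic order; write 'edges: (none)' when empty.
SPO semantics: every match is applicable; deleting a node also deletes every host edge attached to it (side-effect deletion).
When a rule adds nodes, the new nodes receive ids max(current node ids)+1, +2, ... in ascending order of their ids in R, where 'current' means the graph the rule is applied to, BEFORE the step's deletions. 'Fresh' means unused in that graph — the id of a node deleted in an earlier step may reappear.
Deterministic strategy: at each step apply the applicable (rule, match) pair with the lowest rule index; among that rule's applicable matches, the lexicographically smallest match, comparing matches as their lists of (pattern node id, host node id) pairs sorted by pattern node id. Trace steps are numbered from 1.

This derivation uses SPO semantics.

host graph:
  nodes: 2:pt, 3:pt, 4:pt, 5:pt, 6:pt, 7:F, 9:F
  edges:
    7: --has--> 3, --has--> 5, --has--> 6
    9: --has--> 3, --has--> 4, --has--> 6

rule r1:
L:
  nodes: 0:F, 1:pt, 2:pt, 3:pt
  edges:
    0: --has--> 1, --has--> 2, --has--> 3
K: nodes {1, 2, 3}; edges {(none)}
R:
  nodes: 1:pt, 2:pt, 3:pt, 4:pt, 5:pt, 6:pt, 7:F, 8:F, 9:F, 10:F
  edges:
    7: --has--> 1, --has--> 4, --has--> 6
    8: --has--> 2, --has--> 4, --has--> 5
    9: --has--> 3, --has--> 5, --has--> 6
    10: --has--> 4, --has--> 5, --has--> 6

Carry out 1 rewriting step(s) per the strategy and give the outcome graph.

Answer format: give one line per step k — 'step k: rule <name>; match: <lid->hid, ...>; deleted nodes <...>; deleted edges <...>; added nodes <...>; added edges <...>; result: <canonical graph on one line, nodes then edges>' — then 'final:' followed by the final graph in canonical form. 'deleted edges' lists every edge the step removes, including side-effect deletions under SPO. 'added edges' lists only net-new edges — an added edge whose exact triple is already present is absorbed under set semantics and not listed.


step 1: rule r1; match: 0->7, 1->3, 2->5, 3->6; deleted nodes 7; deleted edges (7,3,has); (7,5,has); (7,6,has); added nodes 10, 11, 12, 13, 14, 15, 16; added edges (13,3,has); (13,10,has); (13,12,has); (14,5,has); (14,10,has); (14,11,has); (15,6,has); (15,11,has); (15,12,has); (16,10,has); (16,11,has); (16,12,has); result: nodes: 2:pt, 3:pt, 4:pt, 5:pt, 6:pt, 9:F, 10:pt, 11:pt, 12:pt, 13:F, 14:F, 15:F, 16:F edges: (9,3,has); (9,4,has); (9,6,has); (13,3,has); (13,10,has); (13,12,has); (14,5,has); (14,10,has); (14,11,has); (15,6,has); (15,11,has); (15,12,has); (16,10,has); (16,11,has); (16,12,has)
final:
nodes: 2:pt, 3:pt, 4:pt, 5:pt, 6:pt, 9:F, 10:pt, 11:pt, 12:pt, 13:F, 14:F, 15:F, 16:F
edges: (9,3,has); (9,4,has); (9,6,has); (13,3,has); (13,10,has); (13,12,has); (14,5,has); (14,10,has); (14,11,has); (15,6,has); (15,11,has); (15,12,has); (16,10,has); (16,11,has); (16,12,has)


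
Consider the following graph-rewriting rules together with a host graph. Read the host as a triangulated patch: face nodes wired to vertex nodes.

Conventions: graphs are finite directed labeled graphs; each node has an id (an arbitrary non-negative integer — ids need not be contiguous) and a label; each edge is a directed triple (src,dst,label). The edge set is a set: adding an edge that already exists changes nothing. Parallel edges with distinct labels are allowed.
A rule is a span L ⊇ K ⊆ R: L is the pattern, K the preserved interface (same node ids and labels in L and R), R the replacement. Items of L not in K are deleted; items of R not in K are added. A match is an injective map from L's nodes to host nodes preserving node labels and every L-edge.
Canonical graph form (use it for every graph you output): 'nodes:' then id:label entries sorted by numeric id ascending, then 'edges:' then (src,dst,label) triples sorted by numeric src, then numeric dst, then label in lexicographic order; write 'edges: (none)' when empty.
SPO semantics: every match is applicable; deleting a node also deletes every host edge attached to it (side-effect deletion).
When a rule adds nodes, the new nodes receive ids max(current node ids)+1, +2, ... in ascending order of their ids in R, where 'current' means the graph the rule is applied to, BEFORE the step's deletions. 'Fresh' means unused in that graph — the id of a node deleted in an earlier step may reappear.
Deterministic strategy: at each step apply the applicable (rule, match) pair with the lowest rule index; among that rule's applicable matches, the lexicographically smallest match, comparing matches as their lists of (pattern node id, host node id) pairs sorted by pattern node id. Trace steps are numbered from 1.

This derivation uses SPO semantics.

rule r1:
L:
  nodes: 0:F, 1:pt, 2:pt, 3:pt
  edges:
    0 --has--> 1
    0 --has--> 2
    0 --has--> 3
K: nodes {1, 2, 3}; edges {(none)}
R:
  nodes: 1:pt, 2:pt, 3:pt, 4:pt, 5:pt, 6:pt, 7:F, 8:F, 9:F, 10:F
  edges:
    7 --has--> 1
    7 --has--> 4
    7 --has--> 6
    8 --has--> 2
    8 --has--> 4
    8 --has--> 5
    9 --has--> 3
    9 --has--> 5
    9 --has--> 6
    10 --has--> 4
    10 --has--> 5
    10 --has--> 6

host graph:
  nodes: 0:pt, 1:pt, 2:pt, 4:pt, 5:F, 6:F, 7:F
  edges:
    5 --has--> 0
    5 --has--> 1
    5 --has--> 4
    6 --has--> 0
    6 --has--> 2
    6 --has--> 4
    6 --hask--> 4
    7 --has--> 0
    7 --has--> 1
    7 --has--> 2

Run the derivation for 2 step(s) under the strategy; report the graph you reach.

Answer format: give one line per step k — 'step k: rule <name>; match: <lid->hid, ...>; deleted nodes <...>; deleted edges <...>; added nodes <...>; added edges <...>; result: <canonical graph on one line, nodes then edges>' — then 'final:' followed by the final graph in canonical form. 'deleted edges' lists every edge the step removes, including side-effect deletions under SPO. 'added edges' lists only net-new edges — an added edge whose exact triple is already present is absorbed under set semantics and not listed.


step 1: rule r1; match: 0->5, 1->0, 2->1, 3->4; deleted nodes 5; deleted edges (5,0,has); (5,1,has); (5,4,has); added nodes 8, 9, 10, 11, 12, 13, 14; added edges (11,0,has); (11,8,has); (11,10,has); (12,1,has); (12,8,has); (12,9,has); (13,4,has); (13,9,has); (13,10,has); (14,8,has); (14,9,has); (14,10,has); result: nodes: 0:pt, 1:pt, 2:pt, 4:pt, 6:F, 7:F, 8:pt, 9:pt, 10:pt, 11:F, 12:F, 13:F, 14:F edges: (6,0,has); (6,2,has); (6,4,has); (6,4,hask); (7,0,has); (7,1,has); (7,2,has); (11,0,has); (11,8,has); (11,10,has); (12,1,has); (12,8,has); (12,9,has); (13,4,has); (13,9,has); (13,10,has); (14,8,has); (14,9,has); (14,10,has)
step 2: rule r1; match: 0->6, 1->0, 2->2, 3->4; deleted nodes 6; deleted edges (6,0,has); (6,2,has); (6,4,has); (6,4,hask); added nodes 15, 16, 17, 18, 19, 20, 21; added edges (18,0,has); (18,15,has); (18,17,has); (19,2,has); (19,15,has); (19,16,has); (20,4,has); (20,16,has); (20,17,has); (21,15,has); (21,16,has); (21,17,has); result: nodes: 0:pt, 1:pt, 2:pt, 4:pt, 7:F, 8:pt, 9:pt, 10:pt, 11:F, 12:F, 13:F, 14:F, 15:pt, 16:pt, 17:pt, 18:F, 19:F, 20:F, 21:F edges: (7,0,has); (7,1,has); (7,2,has); (11,0,has); (11,8,has); (11,10,has); (12,1,has); (12,8,has); (12,9,has); (13,4,has); (13,9,has); (13,10,has); (14,8,has); (14,9,has); (14,10,has); (18,0,has); (18,15,has); (18,17,has); (19,2,has); (19,15,has); (19,16,has); (20,4,has); (20,16,has); (20,17,has); (21,15,has); (21,16,has); (21,17,has)
final:
nodes: 0:pt, 1:pt, 2:pt, 4:pt, 7:F, 8:pt, 9:pt, 10:pt, 11:F, 12:F, 13:F, 14:F, 15:pt, 16:pt, 17:pt, 18:F, 19:F, 20:F, 21:F
edges: (7,0,has); (7,1,has); (7,2,has); (11,0,has); (11,8,has); (11,10,has); (12,1,has); (12,8,has); (12,9,has); (13,4,has); (13,9,has); (13,10,has); (14,8,has); (14,9,has); (14,10,has); (18,0,has); (18,15,has); (18,17,has); (19,2,has); (19,15,has); (19,16,has); (20,4,has); (20,16,has); (20,17,has); (21,15,has); (21,16,has); (21,17,has)


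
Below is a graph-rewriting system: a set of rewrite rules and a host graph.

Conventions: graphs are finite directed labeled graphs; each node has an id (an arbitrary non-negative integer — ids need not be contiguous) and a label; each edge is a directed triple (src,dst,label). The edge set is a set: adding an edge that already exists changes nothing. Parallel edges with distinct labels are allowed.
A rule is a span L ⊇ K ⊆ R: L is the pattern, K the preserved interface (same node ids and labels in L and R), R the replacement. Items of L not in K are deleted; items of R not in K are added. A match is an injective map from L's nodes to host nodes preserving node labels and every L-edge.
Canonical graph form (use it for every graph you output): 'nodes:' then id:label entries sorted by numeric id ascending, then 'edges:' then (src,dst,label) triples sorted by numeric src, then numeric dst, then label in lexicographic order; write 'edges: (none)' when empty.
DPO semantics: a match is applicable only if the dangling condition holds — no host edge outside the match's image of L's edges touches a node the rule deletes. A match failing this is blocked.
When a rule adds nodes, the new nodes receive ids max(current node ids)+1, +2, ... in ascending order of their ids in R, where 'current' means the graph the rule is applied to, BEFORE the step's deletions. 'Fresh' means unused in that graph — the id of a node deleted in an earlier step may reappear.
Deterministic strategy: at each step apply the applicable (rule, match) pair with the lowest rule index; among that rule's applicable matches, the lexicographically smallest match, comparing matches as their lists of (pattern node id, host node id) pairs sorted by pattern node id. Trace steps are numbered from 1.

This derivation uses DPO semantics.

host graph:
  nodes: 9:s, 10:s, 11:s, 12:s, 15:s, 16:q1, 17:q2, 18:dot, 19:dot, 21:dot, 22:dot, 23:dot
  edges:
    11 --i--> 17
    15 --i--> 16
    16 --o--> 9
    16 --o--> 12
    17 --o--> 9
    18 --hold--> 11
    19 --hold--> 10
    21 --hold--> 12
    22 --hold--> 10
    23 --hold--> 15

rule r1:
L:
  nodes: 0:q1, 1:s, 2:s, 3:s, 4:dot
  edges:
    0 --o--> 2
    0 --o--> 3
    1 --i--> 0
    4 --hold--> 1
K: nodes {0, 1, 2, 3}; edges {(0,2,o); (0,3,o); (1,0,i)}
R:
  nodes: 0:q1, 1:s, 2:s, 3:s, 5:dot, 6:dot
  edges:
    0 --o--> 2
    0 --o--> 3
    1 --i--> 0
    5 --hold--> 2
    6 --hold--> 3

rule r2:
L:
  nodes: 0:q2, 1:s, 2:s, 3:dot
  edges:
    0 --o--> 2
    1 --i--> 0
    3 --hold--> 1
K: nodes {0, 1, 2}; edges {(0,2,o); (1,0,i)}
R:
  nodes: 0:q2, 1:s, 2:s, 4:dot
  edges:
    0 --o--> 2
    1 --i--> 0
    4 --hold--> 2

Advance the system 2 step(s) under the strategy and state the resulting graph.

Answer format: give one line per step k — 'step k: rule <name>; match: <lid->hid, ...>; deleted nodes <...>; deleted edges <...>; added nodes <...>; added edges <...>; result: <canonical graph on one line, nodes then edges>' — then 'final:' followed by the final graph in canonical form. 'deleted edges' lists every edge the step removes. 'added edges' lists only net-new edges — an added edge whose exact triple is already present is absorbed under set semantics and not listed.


step 1: rule r1; match: 0->16, 1->15, 2->9, 3->12, 4->23; deleted nodes 23; deleted edges (23,15,hold); added nodes 24, 25; added edges (24,9,hold); (25,12,hold); result: nodes: 9:s, 10:s, 11:s, 12:s, 15:s, 16:q1, 17:q2, 18:dot, 19:dot, 21:dot, 22:dot, 24:dot, 25:dot edges: (11,17,i); (15,16,i); (16,9,o); (16,12,o); (17,9,o); (18,11,hold); (19,10,hold); (21,12,hold); (22,10,hold); (24,9,hold); (25,12,hold)
step 2: rule r2; match: 0->17, 1->11, 2->9, 3->18; deleted nodes 18; deleted edges (18,11,hold); added nodes 26; added edges (26,9,hold); result: nodes: 9:s, 10:s, 11:s, 12:s, 15:s, 16:q1, 17:q2, 19:dot, 21:dot, 22:dot, 24:dot, 25:dot, 26:dot edges: (11,17,i); (15,16,i); (16,9,o); (16,12,o); (17,9,o); (19,10,hold); (21,12,hold); (22,10,hold); (24,9,hold); (25,12,hold); (26,9,hold)
final:
nodes: 9:s, 10:s, 11:s, 12:s, 15:s, 16:q1, 17:q2, 19:dot, 21:dot, 22:dot, 24:dot, 25:dot, 26:dot
edges: (11,17,i); (15,16,i); (16,9,o); (16,12,o); (17,9,o); (19,10,hold); (21,12,hold); (22,10,hold); (24,9,hold); (25,12,hold); (26,9,hold)


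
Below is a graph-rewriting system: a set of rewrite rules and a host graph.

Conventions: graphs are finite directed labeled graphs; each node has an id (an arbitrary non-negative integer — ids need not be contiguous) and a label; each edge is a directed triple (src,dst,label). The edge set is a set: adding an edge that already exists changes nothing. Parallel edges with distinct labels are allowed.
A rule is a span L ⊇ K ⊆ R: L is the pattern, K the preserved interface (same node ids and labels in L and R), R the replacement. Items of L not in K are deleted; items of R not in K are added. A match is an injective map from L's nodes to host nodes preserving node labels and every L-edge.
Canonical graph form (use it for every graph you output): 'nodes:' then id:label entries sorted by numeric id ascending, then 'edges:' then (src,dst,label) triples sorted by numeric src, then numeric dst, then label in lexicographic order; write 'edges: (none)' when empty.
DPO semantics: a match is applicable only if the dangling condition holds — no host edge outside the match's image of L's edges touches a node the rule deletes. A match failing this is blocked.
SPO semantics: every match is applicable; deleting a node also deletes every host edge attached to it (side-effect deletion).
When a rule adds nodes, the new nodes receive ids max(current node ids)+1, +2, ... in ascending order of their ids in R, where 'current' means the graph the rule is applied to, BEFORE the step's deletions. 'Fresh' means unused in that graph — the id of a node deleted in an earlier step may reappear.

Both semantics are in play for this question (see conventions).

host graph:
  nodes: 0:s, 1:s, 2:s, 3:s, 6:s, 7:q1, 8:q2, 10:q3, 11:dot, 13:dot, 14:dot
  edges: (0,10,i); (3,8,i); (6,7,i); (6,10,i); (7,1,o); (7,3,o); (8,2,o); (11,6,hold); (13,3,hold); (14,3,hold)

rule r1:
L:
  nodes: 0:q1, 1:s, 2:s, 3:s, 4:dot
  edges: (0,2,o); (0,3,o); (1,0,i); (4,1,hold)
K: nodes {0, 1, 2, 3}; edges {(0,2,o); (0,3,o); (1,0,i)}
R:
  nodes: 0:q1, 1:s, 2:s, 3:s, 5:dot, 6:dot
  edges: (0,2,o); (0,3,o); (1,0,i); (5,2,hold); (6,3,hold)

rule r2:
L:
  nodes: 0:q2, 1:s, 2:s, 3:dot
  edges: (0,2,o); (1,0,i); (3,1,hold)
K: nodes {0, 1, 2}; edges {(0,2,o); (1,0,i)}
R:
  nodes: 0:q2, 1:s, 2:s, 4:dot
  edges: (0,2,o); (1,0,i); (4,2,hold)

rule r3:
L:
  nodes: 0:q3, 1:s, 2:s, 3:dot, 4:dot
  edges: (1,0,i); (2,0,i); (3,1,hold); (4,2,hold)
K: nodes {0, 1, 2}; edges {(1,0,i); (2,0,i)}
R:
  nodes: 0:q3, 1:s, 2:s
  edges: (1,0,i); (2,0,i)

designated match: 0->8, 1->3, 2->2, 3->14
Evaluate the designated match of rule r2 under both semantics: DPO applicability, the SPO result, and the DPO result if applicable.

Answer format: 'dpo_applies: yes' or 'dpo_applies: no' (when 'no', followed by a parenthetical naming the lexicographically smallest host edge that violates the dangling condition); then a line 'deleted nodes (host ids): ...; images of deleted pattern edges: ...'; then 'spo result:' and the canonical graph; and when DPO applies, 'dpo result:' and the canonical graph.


dpo_applies: yes
deleted nodes (host ids): 14; images of deleted pattern edges: (14,3,hold)
spo result:
nodes: 0:s, 1:s, 2:s, 3:s, 6:s, 7:q1, 8:q2, 10:q3, 11:dot, 13:dot, 15:dot
edges: (0,10,i); (3,8,i); (6,7,i); (6,10,i); (7,1,o); (7,3,o); (8,2,o); (11,6,hold); (13,3,hold); (15,2,hold)
dpo result:
nodes: 0:s, 1:s, 2:s, 3:s, 6:s, 7:q1, 8:q2, 10:q3, 11:dot, 13:dot, 15:dot
edges: (0,10,i); (3,8,i); (6,7,i); (6,10,i); (7,1,o); (7,3,o); (8,2,o); (11,6,hold); (13,3,hold); (15,2,hold)


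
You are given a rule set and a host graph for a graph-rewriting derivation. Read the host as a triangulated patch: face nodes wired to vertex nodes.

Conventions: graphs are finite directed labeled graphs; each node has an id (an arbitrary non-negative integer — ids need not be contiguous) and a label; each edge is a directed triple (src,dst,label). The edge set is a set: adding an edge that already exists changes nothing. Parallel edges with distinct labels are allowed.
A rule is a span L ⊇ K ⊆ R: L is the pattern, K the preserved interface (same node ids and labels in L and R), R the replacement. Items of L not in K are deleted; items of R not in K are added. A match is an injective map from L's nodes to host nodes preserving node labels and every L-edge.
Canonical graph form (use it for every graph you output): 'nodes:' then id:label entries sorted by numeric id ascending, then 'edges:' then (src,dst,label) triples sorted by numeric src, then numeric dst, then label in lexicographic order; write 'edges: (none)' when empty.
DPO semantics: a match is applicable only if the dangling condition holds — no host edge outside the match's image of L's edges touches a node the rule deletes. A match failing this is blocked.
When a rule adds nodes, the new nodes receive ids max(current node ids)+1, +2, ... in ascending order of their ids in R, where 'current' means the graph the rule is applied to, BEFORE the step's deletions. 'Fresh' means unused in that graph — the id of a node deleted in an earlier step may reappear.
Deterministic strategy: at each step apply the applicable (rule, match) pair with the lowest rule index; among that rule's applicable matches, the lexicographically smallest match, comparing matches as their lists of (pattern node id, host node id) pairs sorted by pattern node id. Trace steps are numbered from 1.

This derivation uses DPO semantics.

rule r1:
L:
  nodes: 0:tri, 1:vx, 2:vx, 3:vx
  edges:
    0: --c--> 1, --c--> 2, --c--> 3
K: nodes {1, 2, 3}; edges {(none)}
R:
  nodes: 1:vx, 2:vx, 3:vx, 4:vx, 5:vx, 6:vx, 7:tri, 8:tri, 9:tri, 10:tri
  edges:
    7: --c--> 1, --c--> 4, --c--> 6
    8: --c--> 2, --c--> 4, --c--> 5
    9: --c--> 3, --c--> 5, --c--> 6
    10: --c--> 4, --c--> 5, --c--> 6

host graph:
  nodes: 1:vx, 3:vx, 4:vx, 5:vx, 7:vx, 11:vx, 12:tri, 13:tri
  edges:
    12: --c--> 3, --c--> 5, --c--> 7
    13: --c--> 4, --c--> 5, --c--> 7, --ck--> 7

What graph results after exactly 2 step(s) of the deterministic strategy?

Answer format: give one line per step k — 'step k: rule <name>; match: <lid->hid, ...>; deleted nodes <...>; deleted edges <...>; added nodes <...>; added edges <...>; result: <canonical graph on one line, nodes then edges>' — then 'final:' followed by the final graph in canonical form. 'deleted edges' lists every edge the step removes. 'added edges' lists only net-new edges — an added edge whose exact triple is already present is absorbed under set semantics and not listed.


step 1: rule r1; match: 0->12, 1->3, 2->5, 3->7; deleted nodes 12; deleted edges (12,3,c); (12,5,c); (12,7,c); added nodes 14, 15, 16, 17, 18, 19, 20; added edges (17,3,c); (17,14,c); (17,16,c); (18,5,c); (18,14,c); (18,15,c); (19,7,c); (19,15,c); (19,16,c); (20,14,c); (20,15,c); (20,16,c); result: nodes: 1:vx, 3:vx, 4:vx, 5:vx, 7:vx, 11:vx, 13:tri, 14:vx, 15:vx, 16:vx, 17:tri, 18:tri, 19:tri, 20:tri edges: (13,4,c); (13,5,c); (13,7,c); (13,7,ck); (17,3,c); (17,14,c); (17,16,c); (18,5,c); (18,14,c); (18,15,c); (19,7,c); (19,15,c); (19,16,c); (20,14,c); (20,15,c); (20,16,c)
step 2: rule r1; match: 0->17, 1->3, 2->14, 3->16; deleted nodes 17; deleted edges (17,3,c); (17,14,c); (17,16,c); added nodes 21, 22, 23, 24, 25, 26, 27; added edges (24,3,c); (24,21,c); (24,23,c); (25,14,c); (25,21,c); (25,22,c); (26,16,c); (26,22,c); (26,23,c); (27,21,c); (27,22,c); (27,23,c); result: nodes: 1:vx, 3:vx, 4:vx, 5:vx, 7:vx, 11:vx, 13:tri, 14:vx, 15:vx, 16:vx, 18:tri, 19:tri, 20:tri, 21:vx, 22:vx, 23:vx, 24:tri, 25:tri, 26:tri, 27:tri edges: (13,4,c); (13,5,c); (13,7,c); (13,7,ck); (18,5,c); (18,14,c); (18,15,c); (19,7,c); (19,15,c); (19,16,c); (20,14,c); (20,15,c); (20,16,c); (24,3,c); (24,21,c); (24,23,c); (25,14,c); (25,21,c); (25,22,c); (26,16,c); (26,22,c); (26,23,c); (27,21,c); (27,22,c); (27,23,c)
final:
nodes: 1:vx, 3:vx, 4:vx, 5:vx, 7:vx, 11:vx, 13:tri, 14:vx, 15:vx, 16:vx, 18:tri, 19:tri, 20:tri, 21:vx, 22:vx, 23:vx, 24:tri, 25:tri, 26:tri, 27:tri
edges: (13,4,c); (13,5,c); (13,7,c); (13,7,ck); (18,5,c); (18,14,c); (18,15,c); (19,7,c); (19,15,c); (19,16,c); (20,14,c); (20,15,c); (20,16,c); (24,3,c); (24,21,c); (24,23,c); (25,14,c); (25,21,c); (25,22,c); (26,16,c); (26,22,c); (26,23,c); (27,21,c); (27,22,c); (27,23,c)


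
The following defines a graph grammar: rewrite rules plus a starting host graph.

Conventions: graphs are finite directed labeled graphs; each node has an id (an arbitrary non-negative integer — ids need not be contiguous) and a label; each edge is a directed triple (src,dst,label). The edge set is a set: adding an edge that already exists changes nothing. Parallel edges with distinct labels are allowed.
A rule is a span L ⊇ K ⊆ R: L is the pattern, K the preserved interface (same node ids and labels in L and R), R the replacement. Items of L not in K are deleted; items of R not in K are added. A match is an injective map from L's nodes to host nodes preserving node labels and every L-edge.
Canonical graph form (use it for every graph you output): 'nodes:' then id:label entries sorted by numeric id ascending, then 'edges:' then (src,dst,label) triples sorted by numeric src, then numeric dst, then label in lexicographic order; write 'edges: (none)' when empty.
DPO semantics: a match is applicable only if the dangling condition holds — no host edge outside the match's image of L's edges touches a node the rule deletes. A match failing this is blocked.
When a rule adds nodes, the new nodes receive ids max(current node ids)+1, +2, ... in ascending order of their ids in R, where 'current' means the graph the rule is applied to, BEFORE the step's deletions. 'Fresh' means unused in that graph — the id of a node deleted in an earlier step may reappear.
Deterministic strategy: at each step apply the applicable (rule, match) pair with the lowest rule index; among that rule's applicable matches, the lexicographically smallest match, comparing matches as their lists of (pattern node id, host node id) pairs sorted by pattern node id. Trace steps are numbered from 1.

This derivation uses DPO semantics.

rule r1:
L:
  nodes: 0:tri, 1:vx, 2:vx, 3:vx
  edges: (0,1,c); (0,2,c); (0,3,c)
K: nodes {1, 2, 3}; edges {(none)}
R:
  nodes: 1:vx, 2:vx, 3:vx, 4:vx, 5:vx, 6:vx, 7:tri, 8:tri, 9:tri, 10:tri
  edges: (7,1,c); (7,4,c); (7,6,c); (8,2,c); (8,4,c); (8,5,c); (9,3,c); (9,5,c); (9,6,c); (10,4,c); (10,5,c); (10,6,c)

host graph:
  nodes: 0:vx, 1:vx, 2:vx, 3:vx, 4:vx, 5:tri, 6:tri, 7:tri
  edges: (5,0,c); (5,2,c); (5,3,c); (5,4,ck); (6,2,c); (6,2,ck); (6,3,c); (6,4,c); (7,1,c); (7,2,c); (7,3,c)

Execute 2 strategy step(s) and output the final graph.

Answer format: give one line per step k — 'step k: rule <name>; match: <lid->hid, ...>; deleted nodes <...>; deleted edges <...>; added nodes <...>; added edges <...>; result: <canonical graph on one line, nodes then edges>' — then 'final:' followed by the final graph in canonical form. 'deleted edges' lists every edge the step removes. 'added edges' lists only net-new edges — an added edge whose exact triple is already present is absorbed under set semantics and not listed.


step 1: rule r1; match: 0->7, 1->1, 2->2, 3->3; deleted nodes 7; deleted edges (7,1,c); (7,2,c); (7,3,c); added nodes 8, 9, 10, 11, 12, 13, 14; added edges (11,1,c); (11,8,c); (11,10,c); (12,2,c); (12,8,c); (12,9,c); (13,3,c); (13,9,c); (13,10,c); (14,8,c); (14,9,c); (14,10,c); result: nodes: 0:vx, 1:vx, 2:vx, 3:vx, 4:vx, 5:tri, 6:tri, 8:vx, 9:vx, 10:vx, 11:tri, 12:tri, 13:tri, 14:tri edges: (5,0,c); (5,2,c); (5,3,c); (5,4,ck); (6,2,c); (6,2,ck); (6,3,c); (6,4,c); (11,1,c); (11,8,c); (11,10,c); (12,2,c); (12,8,c); (12,9,c); (13,3,c); (13,9,c); (13,10,c); (14,8,c); (14,9,c); (14,10,c)
step 2: rule r1; match: 0->11, 1->1, 2->8, 3->10; deleted nodes 11; deleted edges (11,1,c); (11,8,c); (11,10,c); added nodes 15, 16, 17, 18, 19, 20, 21; added edges (18,1,c); (18,15,c); (18,17,c); (19,8,c); (19,15,c); (19,16,c); (20,10,c); (20,16,c); (20,17,c); (21,15,c); (21,16,c); (21,17,c); result: nodes: 0:vx, 1:vx, 2:vx, 3:vx, 4:vx, 5:tri, 6:tri, 8:vx, 9:vx, 10:vx, 12:tri, 13:tri, 14:tri, 15:vx, 16:vx, 17:vx, 18:tri, 19:tri, 20:tri, 21:tri edges: (5,0,c); (5,2,c); (5,3,c); (5,4,ck); (6,2,c); (6,2,ck); (6,3,c); (6,4,c); (12,2,c); (12,8,c); (12,9,c); (13,3,c); (13,9,c); (13,10,c); (14,8,c); (14,9,c); (14,10,c); (18,1,c); (18,15,c); (18,17,c); (19,8,c); (19,15,c); (19,16,c); (20,10,c); (20,16,c); (20,17,c); (21,15,c); (21,16,c); (21,17,c)
final:
nodes: 0:vx, 1:vx, 2:vx, 3:vx, 4:vx, 5:tri, 6:tri, 8:vx, 9:vx, 10:vx, 12:tri, 13:tri, 14:tri, 15:vx, 16:vx, 17:vx, 18:tri, 19:tri, 20:tri, 21:tri
edges: (5,0,c); (5,2,c); (5,3,c); (5,4,ck); (6,2,c); (6,2,ck); (6,3,c); (6,4,c); (12,2,c); (12,8,c); (12,9,c); (13,3,c); (13,9,c); (13,10,c); (14,8,c); (14,9,c); (14,10,c); (18,1,c); (18,15,c); (18,17,c); (19,8,c); (19,15,c); (19,16,c); (20,10,c); (20,16,c); (20,17,c); (21,15,c); (21,16,c); (21,17,c)


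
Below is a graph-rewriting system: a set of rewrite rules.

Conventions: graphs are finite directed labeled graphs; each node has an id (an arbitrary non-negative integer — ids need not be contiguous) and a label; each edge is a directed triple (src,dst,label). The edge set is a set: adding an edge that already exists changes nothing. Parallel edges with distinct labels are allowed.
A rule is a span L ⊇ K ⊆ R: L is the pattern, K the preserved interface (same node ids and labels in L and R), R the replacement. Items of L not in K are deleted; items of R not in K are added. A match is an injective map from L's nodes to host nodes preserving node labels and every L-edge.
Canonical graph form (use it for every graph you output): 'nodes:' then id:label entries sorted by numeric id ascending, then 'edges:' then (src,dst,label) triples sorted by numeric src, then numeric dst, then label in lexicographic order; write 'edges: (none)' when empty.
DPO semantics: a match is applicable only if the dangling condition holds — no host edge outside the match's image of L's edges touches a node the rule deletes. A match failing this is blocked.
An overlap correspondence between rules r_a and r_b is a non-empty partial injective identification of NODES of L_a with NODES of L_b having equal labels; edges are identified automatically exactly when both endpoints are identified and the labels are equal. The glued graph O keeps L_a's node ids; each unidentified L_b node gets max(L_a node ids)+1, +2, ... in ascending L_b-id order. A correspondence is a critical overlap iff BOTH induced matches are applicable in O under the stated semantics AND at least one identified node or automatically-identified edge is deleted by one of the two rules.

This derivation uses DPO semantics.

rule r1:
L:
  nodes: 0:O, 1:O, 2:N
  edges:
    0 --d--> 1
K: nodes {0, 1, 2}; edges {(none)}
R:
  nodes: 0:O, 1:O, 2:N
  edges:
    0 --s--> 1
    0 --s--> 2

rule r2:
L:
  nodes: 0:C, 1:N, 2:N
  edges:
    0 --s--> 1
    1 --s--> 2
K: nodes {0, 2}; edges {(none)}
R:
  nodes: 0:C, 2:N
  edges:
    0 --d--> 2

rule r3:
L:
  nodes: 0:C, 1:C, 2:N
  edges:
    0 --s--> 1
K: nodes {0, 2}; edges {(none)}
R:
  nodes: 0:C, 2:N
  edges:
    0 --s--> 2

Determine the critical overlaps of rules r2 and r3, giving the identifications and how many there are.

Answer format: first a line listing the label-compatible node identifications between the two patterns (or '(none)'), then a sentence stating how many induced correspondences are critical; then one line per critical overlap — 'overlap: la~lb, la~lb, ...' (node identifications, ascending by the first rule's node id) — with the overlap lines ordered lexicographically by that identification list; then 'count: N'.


label-compatible node identifications between L(r2) and L(r3): 0~0, 0~1, 1~2, 2~2
2 of the induced correspondences are critical overlaps of r2 and r3.
overlap: 0~0, 1~2
overlap: 1~2
count: 2


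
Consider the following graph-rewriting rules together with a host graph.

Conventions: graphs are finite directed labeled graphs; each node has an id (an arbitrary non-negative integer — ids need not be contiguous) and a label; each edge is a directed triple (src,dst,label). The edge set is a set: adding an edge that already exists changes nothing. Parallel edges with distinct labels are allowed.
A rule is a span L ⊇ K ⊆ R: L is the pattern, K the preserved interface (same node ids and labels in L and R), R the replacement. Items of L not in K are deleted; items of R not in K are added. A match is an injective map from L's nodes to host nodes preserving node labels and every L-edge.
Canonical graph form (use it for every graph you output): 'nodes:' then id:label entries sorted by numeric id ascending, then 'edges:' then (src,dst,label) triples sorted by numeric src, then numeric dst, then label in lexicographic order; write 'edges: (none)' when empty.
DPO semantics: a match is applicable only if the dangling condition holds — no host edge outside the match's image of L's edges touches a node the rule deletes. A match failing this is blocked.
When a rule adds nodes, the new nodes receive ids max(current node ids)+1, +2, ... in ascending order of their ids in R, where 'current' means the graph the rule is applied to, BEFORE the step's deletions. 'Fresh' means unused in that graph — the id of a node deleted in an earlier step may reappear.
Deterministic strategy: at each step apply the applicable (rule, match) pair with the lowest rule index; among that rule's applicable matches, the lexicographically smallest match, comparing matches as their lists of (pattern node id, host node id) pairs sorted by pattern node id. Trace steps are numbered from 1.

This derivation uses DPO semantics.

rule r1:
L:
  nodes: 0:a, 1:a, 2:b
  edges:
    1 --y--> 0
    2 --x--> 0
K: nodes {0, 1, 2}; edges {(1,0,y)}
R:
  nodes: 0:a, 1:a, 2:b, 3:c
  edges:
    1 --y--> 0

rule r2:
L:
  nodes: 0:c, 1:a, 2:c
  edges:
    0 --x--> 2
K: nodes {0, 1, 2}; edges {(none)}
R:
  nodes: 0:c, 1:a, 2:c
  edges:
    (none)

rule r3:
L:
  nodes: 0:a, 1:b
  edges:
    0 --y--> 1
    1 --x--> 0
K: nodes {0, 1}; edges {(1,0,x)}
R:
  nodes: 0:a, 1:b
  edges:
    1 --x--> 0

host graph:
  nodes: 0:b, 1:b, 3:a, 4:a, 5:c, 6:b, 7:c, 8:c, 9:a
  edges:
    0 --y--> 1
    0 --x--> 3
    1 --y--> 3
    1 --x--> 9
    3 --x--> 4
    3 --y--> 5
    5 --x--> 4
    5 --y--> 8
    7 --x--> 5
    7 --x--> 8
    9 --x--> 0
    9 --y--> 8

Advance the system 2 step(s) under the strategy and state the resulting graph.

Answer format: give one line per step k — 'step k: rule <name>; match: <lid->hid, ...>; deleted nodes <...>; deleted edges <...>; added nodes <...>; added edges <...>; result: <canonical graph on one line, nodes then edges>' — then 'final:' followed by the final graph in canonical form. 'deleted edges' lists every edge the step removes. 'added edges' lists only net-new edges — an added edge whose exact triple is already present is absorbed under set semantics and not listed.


step 1: rule r2; match: 0->7, 1->3, 2->5; deleted nodes (none); deleted edges (7,5,x); added nodes (none); added edges (none); result: nodes: 0:b, 1:b, 3:a, 4:a, 5:c, 6:b, 7:c, 8:c, 9:a edges: (0,1,y); (0,3,x); (1,3,y); (1,9,x); (3,4,x); (3,5,y); (5,4,x); (5,8,y); (7,8,x); (9,0,x); (9,8,y)
step 2: rule r2; match: 0->7, 1->3, 2->8; deleted nodes (none); deleted edges (7,8,x); added nodes (none); added edges (none); result: nodes: 0:b, 1:b, 3:a, 4:a, 5:c, 6:b, 7:c, 8:c, 9:a edges: (0,1,y); (0,3,x); (1,3,y); (1,9,x); (3,4,x); (3,5,y); (5,4,x); (5,8,y); (9,0,x); (9,8,y)
final:
nodes: 0:b, 1:b, 3:a, 4:a, 5:c, 6:b, 7:c, 8:c, 9:a
edges: (0,1,y); (0,3,x); (1,3,y); (1,9,x); (3,4,x); (3,5,y); (5,4,x); (5,8,y); (9,0,x); (9,8,y)


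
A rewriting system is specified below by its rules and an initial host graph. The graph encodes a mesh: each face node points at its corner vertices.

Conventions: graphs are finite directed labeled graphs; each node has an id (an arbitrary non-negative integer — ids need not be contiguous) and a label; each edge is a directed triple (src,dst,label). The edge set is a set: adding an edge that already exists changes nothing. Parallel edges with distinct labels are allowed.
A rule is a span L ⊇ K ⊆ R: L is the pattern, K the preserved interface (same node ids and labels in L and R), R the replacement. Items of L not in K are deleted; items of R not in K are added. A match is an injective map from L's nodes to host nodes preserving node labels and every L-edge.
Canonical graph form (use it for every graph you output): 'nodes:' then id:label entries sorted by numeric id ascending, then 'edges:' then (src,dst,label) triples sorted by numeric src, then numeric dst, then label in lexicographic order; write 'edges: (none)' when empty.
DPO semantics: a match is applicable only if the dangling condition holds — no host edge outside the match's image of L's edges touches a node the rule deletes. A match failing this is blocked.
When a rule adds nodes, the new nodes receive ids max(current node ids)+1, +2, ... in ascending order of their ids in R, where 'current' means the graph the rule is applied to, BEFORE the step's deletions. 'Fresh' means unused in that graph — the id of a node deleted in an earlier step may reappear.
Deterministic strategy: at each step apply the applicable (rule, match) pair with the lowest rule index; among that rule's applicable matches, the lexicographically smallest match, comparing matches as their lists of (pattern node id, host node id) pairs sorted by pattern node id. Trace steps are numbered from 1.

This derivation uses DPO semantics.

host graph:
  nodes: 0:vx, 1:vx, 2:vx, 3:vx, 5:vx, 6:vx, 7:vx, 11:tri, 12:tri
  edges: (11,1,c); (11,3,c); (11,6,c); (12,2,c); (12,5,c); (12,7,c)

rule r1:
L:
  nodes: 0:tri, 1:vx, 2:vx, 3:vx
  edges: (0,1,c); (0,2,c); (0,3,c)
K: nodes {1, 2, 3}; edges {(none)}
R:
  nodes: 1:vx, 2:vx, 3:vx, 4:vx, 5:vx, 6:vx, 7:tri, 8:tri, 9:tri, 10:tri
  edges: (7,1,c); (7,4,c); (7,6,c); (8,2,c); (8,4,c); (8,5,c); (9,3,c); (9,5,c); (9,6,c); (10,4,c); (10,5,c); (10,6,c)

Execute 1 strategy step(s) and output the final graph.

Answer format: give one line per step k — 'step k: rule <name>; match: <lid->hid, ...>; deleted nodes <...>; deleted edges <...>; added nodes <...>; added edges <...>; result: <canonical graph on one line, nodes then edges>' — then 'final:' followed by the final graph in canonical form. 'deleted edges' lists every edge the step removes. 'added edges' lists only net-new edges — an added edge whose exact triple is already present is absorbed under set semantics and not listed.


step 1: rule r1; match: 0->11, 1->1, 2->3, 3->6; deleted nodes 11; deleted edges (11,1,c); (11,3,c); (11,6,c); added nodes 13, 14, 15, 16, 17, 18, 19; added edges (16,1,c); (16,13,c); (16,15,c); (17,3,c); (17,13,c); (17,14,c); (18,6,c); (18,14,c); (18,15,c); (19,13,c); (19,14,c); (19,15,c); result: nodes: 0:vx, 1:vx, 2:vx, 3:vx, 5:vx, 6:vx, 7:vx, 12:tri, 13:vx, 14:vx, 15:vx, 16:tri, 17:tri, 18:tri, 19:tri edges: (12,2,c); (12,5,c); (12,7,c); (16,1,c); (16,13,c); (16,15,c); (17,3,c); (17,13,c); (17,14,c); (18,6,c); (18,14,c); (18,15,c); (19,13,c); (19,14,c); (19,15,c)
final:
nodes: 0:vx, 1:vx, 2:vx, 3:vx, 5:vx, 6:vx, 7:vx, 12:tri, 13:vx, 14:vx, 15:vx, 16:tri, 17:tri, 18:tri, 19:tri
edges: (12,2,c); (12,5,c); (12,7,c); (16,1,c); (16,13,c); (16,15,c); (17,3,c); (17,13,c); (17,14,c); (18,6,c); (18,14,c); (18,15,c); (19,13,c); (19,14,c); (19,15,c)


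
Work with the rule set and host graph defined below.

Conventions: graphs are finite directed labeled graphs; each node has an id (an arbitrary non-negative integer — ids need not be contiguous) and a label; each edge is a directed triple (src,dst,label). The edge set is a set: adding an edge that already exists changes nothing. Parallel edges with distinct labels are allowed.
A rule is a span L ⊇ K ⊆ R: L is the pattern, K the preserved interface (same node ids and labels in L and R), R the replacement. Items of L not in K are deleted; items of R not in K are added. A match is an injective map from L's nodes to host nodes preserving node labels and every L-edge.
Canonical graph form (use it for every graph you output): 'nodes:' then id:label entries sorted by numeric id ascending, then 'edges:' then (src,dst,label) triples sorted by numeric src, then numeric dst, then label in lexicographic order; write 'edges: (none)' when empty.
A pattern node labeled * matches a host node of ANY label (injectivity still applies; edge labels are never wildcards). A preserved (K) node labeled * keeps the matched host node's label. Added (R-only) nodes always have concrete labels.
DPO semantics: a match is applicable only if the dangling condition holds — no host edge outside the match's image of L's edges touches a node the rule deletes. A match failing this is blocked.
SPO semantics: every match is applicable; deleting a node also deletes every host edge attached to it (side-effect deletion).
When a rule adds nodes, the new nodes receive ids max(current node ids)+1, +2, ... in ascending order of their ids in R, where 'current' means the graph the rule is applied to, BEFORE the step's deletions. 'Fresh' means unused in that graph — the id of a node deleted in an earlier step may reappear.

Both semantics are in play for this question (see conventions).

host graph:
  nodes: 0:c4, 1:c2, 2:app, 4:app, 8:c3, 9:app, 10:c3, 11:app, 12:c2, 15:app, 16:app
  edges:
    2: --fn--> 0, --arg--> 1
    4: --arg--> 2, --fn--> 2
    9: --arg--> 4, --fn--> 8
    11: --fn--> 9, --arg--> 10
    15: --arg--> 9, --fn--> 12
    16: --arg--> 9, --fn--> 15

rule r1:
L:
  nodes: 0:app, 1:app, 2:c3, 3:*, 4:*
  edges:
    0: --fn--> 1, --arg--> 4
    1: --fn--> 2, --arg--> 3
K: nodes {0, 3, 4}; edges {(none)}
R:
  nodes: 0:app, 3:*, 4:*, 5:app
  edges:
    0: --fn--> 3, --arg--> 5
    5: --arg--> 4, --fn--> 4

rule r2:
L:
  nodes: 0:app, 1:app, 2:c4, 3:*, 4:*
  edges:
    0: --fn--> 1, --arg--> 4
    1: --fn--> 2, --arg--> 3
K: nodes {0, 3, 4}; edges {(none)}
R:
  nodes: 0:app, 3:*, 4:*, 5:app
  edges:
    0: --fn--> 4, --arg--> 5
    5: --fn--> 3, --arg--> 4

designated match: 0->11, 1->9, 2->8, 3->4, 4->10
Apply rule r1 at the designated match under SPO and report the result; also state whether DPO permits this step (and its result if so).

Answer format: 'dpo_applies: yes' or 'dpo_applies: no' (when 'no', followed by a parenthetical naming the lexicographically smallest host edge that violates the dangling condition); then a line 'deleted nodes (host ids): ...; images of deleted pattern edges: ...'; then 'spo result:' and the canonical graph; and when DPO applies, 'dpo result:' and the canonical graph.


dpo_applies: no
(the rule deletes node 9, which keeps host edge (15,9,arg) outside the match image — the dangling condition fails, DPO blocks; SPO proceeds and side-deletes such edges)
deleted nodes (host ids): 8, 9; images of deleted pattern edges: (9,4,arg); (9,8,fn); (11,9,fn); (11,10,arg)
spo result:
nodes: 0:c4, 1:c2, 2:app, 4:app, 10:c3, 11:app, 12:c2, 15:app, 16:app, 17:app
edges: (2,0,fn); (2,1,arg); (4,2,arg); (4,2,fn); (11,4,fn); (11,17,arg); (15,12,fn); (16,15,fn); (17,10,arg); (17,10,fn)
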